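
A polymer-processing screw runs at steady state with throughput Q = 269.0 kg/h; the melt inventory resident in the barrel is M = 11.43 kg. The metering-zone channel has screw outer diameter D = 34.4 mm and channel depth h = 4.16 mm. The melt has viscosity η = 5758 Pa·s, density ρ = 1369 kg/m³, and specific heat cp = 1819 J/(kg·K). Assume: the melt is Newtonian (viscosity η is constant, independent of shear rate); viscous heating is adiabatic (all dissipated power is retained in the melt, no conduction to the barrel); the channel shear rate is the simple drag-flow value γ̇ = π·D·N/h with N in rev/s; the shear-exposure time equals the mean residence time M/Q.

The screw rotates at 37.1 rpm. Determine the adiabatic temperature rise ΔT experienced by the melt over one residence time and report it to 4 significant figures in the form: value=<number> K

value=91.27 K

Convert throughput: Q = 269.0 kg/h = 269.0/3600 = 0.0747222 kg/s
t_res = M / Q_s = 11.43 / 0.0747222 = 152.967 s
Geometry in metres: D = 34.4 mm → 0.0344 m, h = 4.16 mm → 0.00416 m; screw speed N = 37.1 rpm = 0.618333 rev/s
γ̇ = π D N / h = (π)(0.0344)(0.618333) / 0.00416 = 16.0634 s⁻¹
Adiabatic rise: ΔT = η γ̇² t_res / (ρ cp) = 5758·(16.0634)²·152.967 / (1369·1819) = 91.2656 K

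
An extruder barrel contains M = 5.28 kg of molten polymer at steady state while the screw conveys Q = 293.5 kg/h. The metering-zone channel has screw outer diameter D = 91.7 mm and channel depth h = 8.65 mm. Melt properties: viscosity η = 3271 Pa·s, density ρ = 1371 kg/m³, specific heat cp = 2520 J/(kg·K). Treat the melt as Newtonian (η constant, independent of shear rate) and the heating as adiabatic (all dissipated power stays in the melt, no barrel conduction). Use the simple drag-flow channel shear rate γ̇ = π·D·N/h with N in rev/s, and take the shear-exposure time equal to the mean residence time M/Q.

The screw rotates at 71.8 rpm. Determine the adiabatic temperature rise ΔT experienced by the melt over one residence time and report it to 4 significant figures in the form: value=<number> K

value=97.39 K

Throughput in SI: Q_s = 293.5 kg/h ÷ 3600 s/h = 0.0815278 kg/s
Mean residence time: t_res = M/Q_s = 5.28 kg / 0.0815278 kg/s = 64.7632 s
D = 91.7 mm = 0.0917 m;  h = 8.65 mm = 0.00865 m;  N = 71.8 rpm / 60 = 1.19667 rev/s
γ̇ = π·D·N / h = π · 0.0917 · 1.19667 / 0.00865 = 39.8544 s⁻¹
ΔT = η·γ̇²·t_res / (ρ·cp) = 3271 · (39.8544)² · 64.7632 / (1371 · 2520) = 97.392 K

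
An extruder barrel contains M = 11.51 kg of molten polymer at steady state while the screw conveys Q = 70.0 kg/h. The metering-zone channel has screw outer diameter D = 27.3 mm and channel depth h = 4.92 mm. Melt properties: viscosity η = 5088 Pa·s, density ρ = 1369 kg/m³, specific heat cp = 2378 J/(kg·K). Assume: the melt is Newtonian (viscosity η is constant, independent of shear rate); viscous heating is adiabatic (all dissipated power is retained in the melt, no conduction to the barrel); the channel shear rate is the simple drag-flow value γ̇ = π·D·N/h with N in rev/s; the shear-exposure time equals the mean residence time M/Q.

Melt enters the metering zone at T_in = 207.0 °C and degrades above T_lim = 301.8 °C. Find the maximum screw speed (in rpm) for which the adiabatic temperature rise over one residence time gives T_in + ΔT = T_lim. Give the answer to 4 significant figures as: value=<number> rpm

value=34.84 rpm

Q_s = Q / 3600 = 70.0 / 3600 = 0.0194444 kg/s
t_res = M / Q_s = 11.51 ÷ 0.0194444 = 591.943 s
Convert to metres: D = 0.0273 m, h = 0.00492 m
ΔT_a = T_lim − T_in = 301.8 °C − 207.0 °C = 94.8 K
γ̇_max² = ΔT_a·ρ·cp / (η·t_res) = [94.8 × 1369 × 2378] / [5088 × 591.943] = 102.47 s⁻²
γ̇_max = sqrt(102.47) = 10.1227 s⁻¹
N_max = γ̇_max h / (πD) = 10.1227·0.00492/(π·0.0273) = 0.580699 rev/s → ×60 = 34.8419 rpm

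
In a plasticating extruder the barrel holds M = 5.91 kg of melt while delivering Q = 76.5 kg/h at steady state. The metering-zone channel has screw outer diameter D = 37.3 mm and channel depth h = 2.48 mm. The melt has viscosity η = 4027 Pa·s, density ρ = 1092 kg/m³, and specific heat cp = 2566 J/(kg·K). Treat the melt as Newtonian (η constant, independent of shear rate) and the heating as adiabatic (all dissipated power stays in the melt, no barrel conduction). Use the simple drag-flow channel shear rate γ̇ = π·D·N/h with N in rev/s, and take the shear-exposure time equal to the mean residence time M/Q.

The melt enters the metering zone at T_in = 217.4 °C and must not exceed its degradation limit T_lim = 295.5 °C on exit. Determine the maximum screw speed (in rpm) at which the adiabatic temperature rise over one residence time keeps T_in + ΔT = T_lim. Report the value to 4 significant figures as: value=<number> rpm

value=17.75 rpm

Convert throughput: Q = 76.5 kg/h = 76.5/3600 = 0.02125 kg/s
t_res = M / Q_s = 5.91 / 0.02125 = 278.118 s
D = 37.3 mm = 0.0373 m;  h = 2.48 mm = 0.00248 m
ΔT_a = T_lim − T_in = 295.5 °C − 217.4 °C = 78.1 K
γ̇_max² = ΔT_a·ρ·cp/(η·t_res) = 78.1·1092·2566/(4027·278.118) = 195.398 s⁻²
Take the square root: γ̇_max = √(195.398) = 13.9785 s⁻¹
Solve γ̇ = πDN/h for N: N_max = γ̇_max·h/(π·D) = 13.9785 × 0.00248 / (π × 0.0373) = 0.295837 rev/s = 17.7502 rpm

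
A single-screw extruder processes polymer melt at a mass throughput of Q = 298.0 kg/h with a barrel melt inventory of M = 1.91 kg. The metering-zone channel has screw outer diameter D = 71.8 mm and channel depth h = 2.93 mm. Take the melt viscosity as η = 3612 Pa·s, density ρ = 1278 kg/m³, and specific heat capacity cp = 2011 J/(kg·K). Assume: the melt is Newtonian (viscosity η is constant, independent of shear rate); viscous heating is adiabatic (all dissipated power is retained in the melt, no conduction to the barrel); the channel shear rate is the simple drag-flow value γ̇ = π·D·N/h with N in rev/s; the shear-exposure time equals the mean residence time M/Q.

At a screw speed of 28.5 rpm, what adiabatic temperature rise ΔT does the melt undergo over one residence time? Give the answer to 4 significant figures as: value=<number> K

value=43.36 K

Throughput in SI: Q_s = 298.0 kg/h ÷ 3600 s/h = 0.0827778 kg/s
Mean residence time: t_res = M/Q_s = 1.91 kg / 0.0827778 kg/s = 23.0738 s
Geometry in metres: D = 71.8 mm → 0.0718 m, h = 2.93 mm → 0.00293 m; screw speed N = 28.5 rpm = 0.475 rev/s
Shear rate: γ̇ = πDN/h = π·0.0718·0.475/0.00293 = 36.5679 s⁻¹
ΔT = η·γ̇²·t_res/(ρ·cp) = [3612 × 36.5679² × 23.0738] / [1278 × 2011] = 43.3636 K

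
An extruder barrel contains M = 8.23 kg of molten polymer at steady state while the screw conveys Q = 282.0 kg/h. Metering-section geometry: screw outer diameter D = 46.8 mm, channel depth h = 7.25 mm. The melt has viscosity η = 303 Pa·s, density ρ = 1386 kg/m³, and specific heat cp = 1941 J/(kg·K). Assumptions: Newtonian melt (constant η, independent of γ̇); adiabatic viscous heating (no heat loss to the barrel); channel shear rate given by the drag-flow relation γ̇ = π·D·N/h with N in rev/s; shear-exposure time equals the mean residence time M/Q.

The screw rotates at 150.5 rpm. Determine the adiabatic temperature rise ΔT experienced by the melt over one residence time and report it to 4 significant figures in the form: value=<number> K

value=30.62 K

Convert throughput: Q = 282.0 kg/h = 282.0/3600 = 0.0783333 kg/s
Mean residence time: t_res = M/Q_s = 8.23 kg / 0.0783333 kg/s = 105.064 s
D = 46.8 mm = 0.0468 m;  h = 7.25 mm = 0.00725 m;  N = 150.5 rpm / 60 = 2.50833 rev/s
γ̇ = π D N / h = (π)(0.0468)(2.50833) / 0.00725 = 50.8678 s⁻¹
Adiabatic rise: ΔT = η γ̇² t_res / (ρ cp) = 303·(50.8678)²·105.064 / (1386·1941) = 30.6191 K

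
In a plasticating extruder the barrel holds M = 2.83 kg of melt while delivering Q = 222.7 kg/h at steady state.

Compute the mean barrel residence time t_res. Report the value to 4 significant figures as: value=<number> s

Q_s = Q / 3600 = 222.7 / 3600 = 0.0618611 kg/s
Mean residence time: t_res = M/Q_s = 2.83 kg / 0.0618611 kg/s = 45.7476 s

value=45.75 s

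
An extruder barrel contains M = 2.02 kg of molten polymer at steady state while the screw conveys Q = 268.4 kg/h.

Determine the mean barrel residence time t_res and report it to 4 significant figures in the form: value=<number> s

Throughput in SI: Q_s = 268.4 kg/h ÷ 3600 s/h = 0.0745556 kg/s
t_res = M / Q_s = 2.02 ÷ 0.0745556 = 27.0939 s

value=27.09 s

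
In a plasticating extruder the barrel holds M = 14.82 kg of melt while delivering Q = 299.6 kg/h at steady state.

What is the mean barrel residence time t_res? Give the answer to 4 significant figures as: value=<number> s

Throughput in SI: Q_s = 299.6 kg/h ÷ 3600 s/h = 0.0832222 kg/s
t_res = M / Q_s = 14.82 ÷ 0.0832222 = 178.077 s

value=178.1 s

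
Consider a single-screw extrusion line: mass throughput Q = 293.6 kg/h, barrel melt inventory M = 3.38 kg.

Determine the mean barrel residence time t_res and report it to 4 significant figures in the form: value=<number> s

value=41.44 s

Throughput in SI: Q_s = 293.6 kg/h ÷ 3600 s/h = 0.0815556 kg/s
Mean residence time: t_res = M/Q_s = 3.38 kg / 0.0815556 kg/s = 41.4441 s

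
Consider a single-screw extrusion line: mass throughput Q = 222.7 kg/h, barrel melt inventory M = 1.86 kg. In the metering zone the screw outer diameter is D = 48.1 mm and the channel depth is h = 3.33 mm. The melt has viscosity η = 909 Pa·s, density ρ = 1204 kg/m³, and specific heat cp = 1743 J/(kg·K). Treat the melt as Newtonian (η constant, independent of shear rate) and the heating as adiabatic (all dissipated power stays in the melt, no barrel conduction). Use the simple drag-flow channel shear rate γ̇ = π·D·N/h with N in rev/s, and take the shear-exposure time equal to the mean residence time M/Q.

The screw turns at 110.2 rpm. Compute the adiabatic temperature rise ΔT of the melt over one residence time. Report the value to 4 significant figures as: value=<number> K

value=90.47 K

Convert throughput: Q = 222.7 kg/h = 222.7/3600 = 0.0618611 kg/s
t_res = M / Q_s = 1.86 ÷ 0.0618611 = 30.0674 s
Geometry in metres: D = 48.1 mm → 0.0481 m, h = 3.33 mm → 0.00333 m; screw speed N = 110.2 rpm = 1.83667 rev/s
γ̇ = π·D·N / h = π · 0.0481 · 1.83667 / 0.00333 = 83.3453 s⁻¹
ΔT = η·γ̇²·t_res/(ρ·cp) = [909 × 83.3453² × 30.0674] / [1204 × 1743] = 90.4685 K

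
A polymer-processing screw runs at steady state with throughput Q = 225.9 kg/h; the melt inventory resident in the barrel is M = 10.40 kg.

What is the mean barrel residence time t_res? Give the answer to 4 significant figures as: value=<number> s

value=165.7 s

Throughput in SI: Q_s = 225.9 kg/h ÷ 3600 s/h = 0.06275 kg/s
Mean residence time: t_res = M/Q_s = 10.40 kg / 0.06275 kg/s = 165.737 s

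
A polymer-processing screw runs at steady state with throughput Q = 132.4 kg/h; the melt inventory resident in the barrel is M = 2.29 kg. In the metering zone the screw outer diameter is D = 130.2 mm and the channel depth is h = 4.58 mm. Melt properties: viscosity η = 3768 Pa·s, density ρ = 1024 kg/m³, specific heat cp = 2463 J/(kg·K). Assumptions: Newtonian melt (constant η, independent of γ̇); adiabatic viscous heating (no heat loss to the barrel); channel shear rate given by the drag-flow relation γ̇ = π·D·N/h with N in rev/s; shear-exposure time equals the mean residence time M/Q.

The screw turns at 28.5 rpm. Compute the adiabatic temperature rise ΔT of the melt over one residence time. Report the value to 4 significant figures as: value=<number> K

value=167.4 K

Convert throughput: Q = 132.4 kg/h = 132.4/3600 = 0.0367778 kg/s
t_res = M / Q_s = 2.29 / 0.0367778 = 62.2659 s
Geometry in metres: D = 130.2 mm → 0.1302 m, h = 4.58 mm → 0.00458 m; screw speed N = 28.5 rpm = 0.475 rev/s
Shear rate: γ̇ = πDN/h = π·0.1302·0.475/0.00458 = 42.4218 s⁻¹
ΔT = η·γ̇²·t_res / (ρ·cp) = 3768 · (42.4218)² · 62.2659 / (1024 · 2463) = 167.407 K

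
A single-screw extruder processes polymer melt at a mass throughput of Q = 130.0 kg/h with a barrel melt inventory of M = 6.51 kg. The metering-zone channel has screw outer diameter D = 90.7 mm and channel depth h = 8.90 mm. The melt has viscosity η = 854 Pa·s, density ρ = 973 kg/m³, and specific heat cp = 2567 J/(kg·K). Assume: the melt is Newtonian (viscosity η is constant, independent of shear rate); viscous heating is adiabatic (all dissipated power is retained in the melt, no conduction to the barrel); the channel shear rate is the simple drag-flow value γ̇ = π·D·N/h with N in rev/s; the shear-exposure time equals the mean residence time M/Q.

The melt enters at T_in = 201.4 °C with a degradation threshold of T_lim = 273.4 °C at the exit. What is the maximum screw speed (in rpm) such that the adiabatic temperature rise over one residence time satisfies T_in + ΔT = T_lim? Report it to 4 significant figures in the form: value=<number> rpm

Throughput in SI: Q_s = 130.0 kg/h ÷ 3600 s/h = 0.0361111 kg/s
Mean residence time: t_res = M/Q_s = 6.51 kg / 0.0361111 kg/s = 180.277 s
Geometry in SI: D = 90.7 mm → 0.0907 m, h = 8.90 mm → 0.0089 m
ΔT_a = T_lim − T_in = 273.4 − 201.4 = 72 K
γ̇_max² = ΔT_a·ρ·cp/(η·t_res) = 72·973·2567/(854·180.277) = 1168.08 s⁻²
γ̇_max = √1168.08 = 34.1772 s⁻¹
N_max = γ̇_max h / (πD) = 34.1772·0.0089/(π·0.0907) = 1.0675 rev/s → ×60 = 64.0502 rpm

value=64.05 rpm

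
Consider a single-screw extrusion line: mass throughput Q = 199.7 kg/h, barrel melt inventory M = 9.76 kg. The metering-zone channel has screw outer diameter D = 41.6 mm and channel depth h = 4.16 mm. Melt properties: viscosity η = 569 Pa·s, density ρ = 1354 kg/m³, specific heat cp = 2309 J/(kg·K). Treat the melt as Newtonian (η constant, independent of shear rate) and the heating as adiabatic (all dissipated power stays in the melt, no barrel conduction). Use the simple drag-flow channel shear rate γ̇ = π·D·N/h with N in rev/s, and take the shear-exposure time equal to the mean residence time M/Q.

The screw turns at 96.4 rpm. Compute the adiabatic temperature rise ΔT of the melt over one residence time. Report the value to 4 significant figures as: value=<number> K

Convert throughput: Q = 199.7 kg/h = 199.7/3600 = 0.0554722 kg/s
t_res = M / Q_s = 9.76 ÷ 0.0554722 = 175.944 s
D = 41.6 mm = 0.0416 m;  h = 4.16 mm = 0.00416 m;  N = 96.4 rpm / 60 = 1.60667 rev/s
Shear rate: γ̇ = πDN/h = π·0.0416·1.60667/0.00416 = 50.4749 s⁻¹
ΔT = η·γ̇²·t_res / (ρ·cp) = 569 · (50.4749)² · 175.944 / (1354 · 2309) = 81.5822 K

value=81.58 K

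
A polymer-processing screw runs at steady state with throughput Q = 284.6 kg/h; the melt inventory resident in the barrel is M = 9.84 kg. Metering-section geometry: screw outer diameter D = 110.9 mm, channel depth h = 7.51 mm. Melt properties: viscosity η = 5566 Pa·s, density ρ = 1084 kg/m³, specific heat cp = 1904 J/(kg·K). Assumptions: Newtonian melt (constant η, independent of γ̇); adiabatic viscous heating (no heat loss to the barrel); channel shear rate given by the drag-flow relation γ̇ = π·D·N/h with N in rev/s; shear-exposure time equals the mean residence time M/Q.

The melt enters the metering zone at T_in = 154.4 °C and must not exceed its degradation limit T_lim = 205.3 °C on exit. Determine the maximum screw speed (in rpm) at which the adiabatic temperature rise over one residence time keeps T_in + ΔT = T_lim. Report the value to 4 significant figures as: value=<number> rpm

value=15.93 rpm

Throughput in SI: Q_s = 284.6 kg/h ÷ 3600 s/h = 0.0790556 kg/s
t_res = M / Q_s = 9.84 ÷ 0.0790556 = 124.469 s
Convert to metres: D = 0.1109 m, h = 0.00751 m
ΔT_a = T_lim − T_in = 205.3 °C − 154.4 °C = 50.9 K
Invert ΔT = ηγ̇²t_res/(ρcp) for γ̇: γ̇_max² = ΔT_a ρ cp / (η t_res) = 50.9·1084·1904 / (5566·124.469) = 151.638 s⁻²
Take the square root: γ̇_max = √(151.638) = 12.3141 s⁻¹
Solve γ̇ = πDN/h for N: N_max = γ̇_max·h/(π·D) = 12.3141 × 0.00751 / (π × 0.1109) = 0.265438 rev/s = 15.9263 rpm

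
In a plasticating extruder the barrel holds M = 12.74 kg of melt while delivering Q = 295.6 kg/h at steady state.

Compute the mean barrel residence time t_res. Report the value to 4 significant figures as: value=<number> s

value=155.2 s

Convert throughput: Q = 295.6 kg/h = 295.6/3600 = 0.0821111 kg/s
t_res = M / Q_s = 12.74 ÷ 0.0821111 = 155.156 s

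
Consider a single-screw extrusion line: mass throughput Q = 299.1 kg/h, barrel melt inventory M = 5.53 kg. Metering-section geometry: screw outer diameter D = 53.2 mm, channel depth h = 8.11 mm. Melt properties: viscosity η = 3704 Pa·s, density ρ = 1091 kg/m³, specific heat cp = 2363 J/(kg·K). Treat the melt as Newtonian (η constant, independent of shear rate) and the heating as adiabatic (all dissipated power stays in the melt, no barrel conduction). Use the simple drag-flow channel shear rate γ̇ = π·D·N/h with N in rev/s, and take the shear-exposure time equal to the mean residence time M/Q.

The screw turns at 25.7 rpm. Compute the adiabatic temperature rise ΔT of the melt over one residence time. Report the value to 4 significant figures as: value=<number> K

Q_s = Q / 3600 = 299.1 / 3600 = 0.0830833 kg/s
Mean residence time: t_res = M/Q_s = 5.53 kg / 0.0830833 kg/s = 66.5597 s
Convert to SI: D = 0.0532 m, h = 0.00811 m, N = 25.7/60 = 0.428333 rev/s
γ̇ = π·D·N / h = π · 0.0532 · 0.428333 / 0.00811 = 8.82719 s⁻¹
ΔT = η·γ̇²·t_res/(ρ·cp) = [3704 × 8.82719² × 66.5597] / [1091 × 2363] = 7.45142 K

value=7.451 K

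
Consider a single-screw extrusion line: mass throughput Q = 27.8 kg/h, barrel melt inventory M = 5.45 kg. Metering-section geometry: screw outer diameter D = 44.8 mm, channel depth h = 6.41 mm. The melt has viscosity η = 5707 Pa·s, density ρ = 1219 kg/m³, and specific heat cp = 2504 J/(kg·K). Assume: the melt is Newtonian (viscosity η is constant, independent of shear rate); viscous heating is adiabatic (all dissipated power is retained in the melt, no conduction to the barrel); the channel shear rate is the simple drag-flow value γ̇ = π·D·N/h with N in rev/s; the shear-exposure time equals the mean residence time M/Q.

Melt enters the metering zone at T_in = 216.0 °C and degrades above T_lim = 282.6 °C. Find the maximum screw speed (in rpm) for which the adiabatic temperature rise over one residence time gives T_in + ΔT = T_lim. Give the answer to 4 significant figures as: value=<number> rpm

value=19.41 rpm

Throughput in SI: Q_s = 27.8 kg/h ÷ 3600 s/h = 0.00772222 kg/s
t_res = M / Q_s = 5.45 ÷ 0.00772222 = 705.755 s
Convert to metres: D = 0.0448 m, h = 0.00641 m
Allowable rise: ΔT_a = T_lim − T_in = 282.6 − 216.0 = 66.6 K
γ̇_max² = ΔT_a·ρ·cp / (η·t_res) = [66.6 × 1219 × 2504] / [5707 × 705.755] = 50.472 s⁻²
γ̇_max = sqrt(50.472) = 7.10436 s⁻¹
N_max = γ̇_max h / (πD) = 7.10436·0.00641/(π·0.0448) = 0.32356 rev/s → ×60 = 19.4136 rpm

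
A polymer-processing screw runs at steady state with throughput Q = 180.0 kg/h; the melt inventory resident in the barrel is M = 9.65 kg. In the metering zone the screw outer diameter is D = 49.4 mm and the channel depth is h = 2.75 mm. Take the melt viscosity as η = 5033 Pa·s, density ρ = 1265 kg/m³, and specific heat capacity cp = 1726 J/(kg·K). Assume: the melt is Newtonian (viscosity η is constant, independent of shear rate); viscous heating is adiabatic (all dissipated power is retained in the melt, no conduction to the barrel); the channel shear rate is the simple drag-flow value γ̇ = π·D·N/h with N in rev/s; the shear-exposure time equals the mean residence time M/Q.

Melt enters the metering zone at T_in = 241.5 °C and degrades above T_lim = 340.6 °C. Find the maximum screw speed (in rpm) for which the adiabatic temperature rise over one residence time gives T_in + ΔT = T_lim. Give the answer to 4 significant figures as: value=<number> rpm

Throughput in SI: Q_s = 180.0 kg/h ÷ 3600 s/h = 0.05 kg/s
t_res = M / Q_s = 9.65 / 0.05 = 193 s
Geometry in SI: D = 49.4 mm → 0.0494 m, h = 2.75 mm → 0.00275 m
ΔT_a = T_lim − T_in = 340.6 °C − 241.5 °C = 99.1 K
γ̇_max² = ΔT_a·ρ·cp/(η·t_res) = 99.1·1265·1726/(5033·193) = 222.752 s⁻²
γ̇_max = √222.752 = 14.9249 s⁻¹
N_max = γ̇_max·h / (π·D) = 14.9249 · 0.00275 / (π · 0.0494) = 0.264464 rev/s = 15.8678 rpm

value=15.87 rpm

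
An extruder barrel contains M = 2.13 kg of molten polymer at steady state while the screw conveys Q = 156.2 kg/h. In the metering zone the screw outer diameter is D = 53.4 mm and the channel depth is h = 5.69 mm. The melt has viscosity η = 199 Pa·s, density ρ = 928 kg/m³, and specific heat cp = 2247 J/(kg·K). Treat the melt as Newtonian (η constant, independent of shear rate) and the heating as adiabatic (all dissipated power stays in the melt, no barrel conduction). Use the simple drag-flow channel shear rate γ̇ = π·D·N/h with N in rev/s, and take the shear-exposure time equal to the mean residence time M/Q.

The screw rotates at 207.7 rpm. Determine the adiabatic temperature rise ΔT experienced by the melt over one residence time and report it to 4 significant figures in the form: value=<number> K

value=48.80 K

Convert throughput: Q = 156.2 kg/h = 156.2/3600 = 0.0433889 kg/s
t_res = M / Q_s = 2.13 ÷ 0.0433889 = 49.0909 s
Geometry in metres: D = 53.4 mm → 0.0534 m, h = 5.69 mm → 0.00569 m; screw speed N = 207.7 rpm = 3.46167 rev/s
γ̇ = π D N / h = (π)(0.0534)(3.46167) / 0.00569 = 102.062 s⁻¹
Adiabatic rise: ΔT = η γ̇² t_res / (ρ cp) = 199·(102.062)²·49.0909 / (928·2247) = 48.8013 K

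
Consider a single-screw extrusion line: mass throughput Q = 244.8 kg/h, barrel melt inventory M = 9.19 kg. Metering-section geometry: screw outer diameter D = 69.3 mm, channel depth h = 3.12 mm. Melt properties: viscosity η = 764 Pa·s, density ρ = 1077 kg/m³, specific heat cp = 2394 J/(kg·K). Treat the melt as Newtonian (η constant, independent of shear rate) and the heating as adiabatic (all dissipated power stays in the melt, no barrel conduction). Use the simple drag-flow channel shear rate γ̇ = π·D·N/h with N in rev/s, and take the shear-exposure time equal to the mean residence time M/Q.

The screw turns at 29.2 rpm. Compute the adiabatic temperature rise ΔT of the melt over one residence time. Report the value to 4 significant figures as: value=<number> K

value=46.18 K

Throughput in SI: Q_s = 244.8 kg/h ÷ 3600 s/h = 0.068 kg/s
t_res = M / Q_s = 9.19 / 0.068 = 135.147 s
Convert to SI: D = 0.0693 m, h = 0.00312 m, N = 29.2/60 = 0.486667 rev/s
γ̇ = π D N / h = (π)(0.0693)(0.486667) / 0.00312 = 33.9594 s⁻¹
ΔT = η·γ̇²·t_res/(ρ·cp) = [764 × 33.9594² × 135.147] / [1077 × 2394] = 46.1828 K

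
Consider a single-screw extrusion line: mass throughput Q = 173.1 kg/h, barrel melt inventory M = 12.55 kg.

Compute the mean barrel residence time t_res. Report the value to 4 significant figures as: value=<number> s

Throughput in SI: Q_s = 173.1 kg/h ÷ 3600 s/h = 0.0480833 kg/s
t_res = M / Q_s = 12.55 ÷ 0.0480833 = 261.005 s

value=261.0 s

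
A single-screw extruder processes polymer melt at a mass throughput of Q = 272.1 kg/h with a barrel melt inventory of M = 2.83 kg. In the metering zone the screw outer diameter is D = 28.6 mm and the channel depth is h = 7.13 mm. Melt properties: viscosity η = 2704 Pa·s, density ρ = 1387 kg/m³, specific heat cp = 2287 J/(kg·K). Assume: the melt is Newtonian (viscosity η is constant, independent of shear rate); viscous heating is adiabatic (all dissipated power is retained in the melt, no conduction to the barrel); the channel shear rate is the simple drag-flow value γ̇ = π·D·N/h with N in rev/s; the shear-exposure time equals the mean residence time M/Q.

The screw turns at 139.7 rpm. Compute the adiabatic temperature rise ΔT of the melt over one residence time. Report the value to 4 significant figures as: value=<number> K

Q_s = Q / 3600 = 272.1 / 3600 = 0.0755833 kg/s
t_res = M / Q_s = 2.83 / 0.0755833 = 37.4421 s
D = 28.6 mm = 0.0286 m;  h = 7.13 mm = 0.00713 m;  N = 139.7 rpm / 60 = 2.32833 rev/s
γ̇ = π D N / h = (π)(0.0286)(2.32833) / 0.00713 = 29.3408 s⁻¹
ΔT = η·γ̇²·t_res / (ρ·cp) = 2704 · (29.3408)² · 37.4421 / (1387 · 2287) = 27.4769 K

value=27.48 K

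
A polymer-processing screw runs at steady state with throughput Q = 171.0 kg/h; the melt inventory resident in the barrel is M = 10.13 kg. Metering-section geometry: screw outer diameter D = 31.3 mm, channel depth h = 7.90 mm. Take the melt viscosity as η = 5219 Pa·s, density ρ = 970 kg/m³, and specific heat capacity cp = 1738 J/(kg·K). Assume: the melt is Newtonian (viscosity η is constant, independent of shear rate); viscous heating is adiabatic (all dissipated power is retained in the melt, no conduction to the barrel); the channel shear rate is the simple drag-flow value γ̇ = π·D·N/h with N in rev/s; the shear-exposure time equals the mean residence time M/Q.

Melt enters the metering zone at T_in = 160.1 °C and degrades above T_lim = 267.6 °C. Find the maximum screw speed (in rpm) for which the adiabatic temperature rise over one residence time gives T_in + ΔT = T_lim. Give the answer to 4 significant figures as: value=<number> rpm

Q_s = Q / 3600 = 171.0 / 3600 = 0.0475 kg/s
t_res = M / Q_s = 10.13 / 0.0475 = 213.263 s
Geometry in SI: D = 31.3 mm → 0.0313 m, h = 7.90 mm → 0.0079 m
ΔT_a = T_lim − T_in = 267.6 − 160.1 = 107.5 K
γ̇_max² = ΔT_a·ρ·cp / (η·t_res) = [107.5 × 970 × 1738] / [5219 × 213.263] = 162.827 s⁻²
γ̇_max = √162.827 = 12.7604 s⁻¹
N_max = γ̇_max h / (πD) = 12.7604·0.0079/(π·0.0313) = 1.02517 rev/s → ×60 = 61.5103 rpm

value=61.51 rpm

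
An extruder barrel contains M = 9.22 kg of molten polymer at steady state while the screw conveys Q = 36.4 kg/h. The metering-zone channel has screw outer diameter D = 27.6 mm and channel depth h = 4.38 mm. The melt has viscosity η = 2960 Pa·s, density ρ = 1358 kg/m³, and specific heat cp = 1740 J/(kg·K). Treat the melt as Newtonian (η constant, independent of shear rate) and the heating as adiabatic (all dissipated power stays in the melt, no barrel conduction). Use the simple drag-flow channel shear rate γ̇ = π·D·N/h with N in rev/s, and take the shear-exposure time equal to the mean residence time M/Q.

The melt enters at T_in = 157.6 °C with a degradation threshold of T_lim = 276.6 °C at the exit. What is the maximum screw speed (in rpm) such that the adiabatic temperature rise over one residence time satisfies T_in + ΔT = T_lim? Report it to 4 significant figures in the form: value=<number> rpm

Q_s = Q / 3600 = 36.4 / 3600 = 0.0101111 kg/s
t_res = M / Q_s = 9.22 ÷ 0.0101111 = 911.868 s
Convert to metres: D = 0.0276 m, h = 0.00438 m
ΔT_a = T_lim − T_in = 276.6 °C − 157.6 °C = 119 K
γ̇_max² = ΔT_a·ρ·cp/(η·t_res) = 119·1358·1740/(2960·911.868) = 104.177 s⁻²
γ̇_max = sqrt(104.177) = 10.2067 s⁻¹
N_max = γ̇_max·h / (π·D) = 10.2067 · 0.00438 / (π · 0.0276) = 0.515586 rev/s = 30.9352 rpm

value=30.94 rpm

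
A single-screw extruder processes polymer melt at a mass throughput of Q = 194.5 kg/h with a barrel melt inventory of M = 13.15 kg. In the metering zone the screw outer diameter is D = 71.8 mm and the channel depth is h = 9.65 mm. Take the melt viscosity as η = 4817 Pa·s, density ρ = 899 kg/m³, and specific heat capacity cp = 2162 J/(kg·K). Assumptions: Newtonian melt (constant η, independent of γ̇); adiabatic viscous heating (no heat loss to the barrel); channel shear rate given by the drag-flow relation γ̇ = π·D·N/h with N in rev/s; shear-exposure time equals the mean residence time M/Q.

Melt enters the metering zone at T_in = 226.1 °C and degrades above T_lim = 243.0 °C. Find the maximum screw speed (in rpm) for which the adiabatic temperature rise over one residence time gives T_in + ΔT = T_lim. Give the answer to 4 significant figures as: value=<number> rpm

value=13.59 rpm

Convert throughput: Q = 194.5 kg/h = 194.5/3600 = 0.0540278 kg/s
t_res = M / Q_s = 13.15 ÷ 0.0540278 = 243.393 s
Convert to metres: D = 0.0718 m, h = 0.00965 m
Allowable rise: ΔT_a = T_lim − T_in = 243.0 − 226.1 = 16.9 K
γ̇_max² = ΔT_a·ρ·cp / (η·t_res) = [16.9 × 899 × 2162] / [4817 × 243.393] = 28.0167 s⁻²
γ̇_max = √28.0167 = 5.29308 s⁻¹
N_max = γ̇_max·h / (π·D) = 5.29308 · 0.00965 / (π · 0.0718) = 0.226444 rev/s = 13.5867 rpm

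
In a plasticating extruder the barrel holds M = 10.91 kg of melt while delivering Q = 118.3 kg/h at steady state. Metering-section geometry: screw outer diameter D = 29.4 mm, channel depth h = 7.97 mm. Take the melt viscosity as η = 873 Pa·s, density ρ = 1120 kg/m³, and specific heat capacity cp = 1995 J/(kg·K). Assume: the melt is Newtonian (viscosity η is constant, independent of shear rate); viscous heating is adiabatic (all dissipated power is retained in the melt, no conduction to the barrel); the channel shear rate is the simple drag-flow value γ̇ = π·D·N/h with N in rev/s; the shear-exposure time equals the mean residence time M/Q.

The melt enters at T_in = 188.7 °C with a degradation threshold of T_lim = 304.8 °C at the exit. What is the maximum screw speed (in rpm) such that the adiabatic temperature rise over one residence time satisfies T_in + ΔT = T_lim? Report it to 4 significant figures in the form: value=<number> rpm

value=154.9 rpm

Throughput in SI: Q_s = 118.3 kg/h ÷ 3600 s/h = 0.0328611 kg/s
Mean residence time: t_res = M/Q_s = 10.91 kg / 0.0328611 kg/s = 332.003 s
Convert to metres: D = 0.0294 m, h = 0.00797 m
Allowable rise: ΔT_a = T_lim − T_in = 304.8 − 188.7 = 116.1 K
γ̇_max² = ΔT_a·ρ·cp / (η·t_res) = [116.1 × 1120 × 1995] / [873 × 332.003] = 895.028 s⁻²
γ̇_max = √895.028 = 29.917 s⁻¹
N_max = γ̇_max·h / (π·D) = 29.917 · 0.00797 / (π · 0.0294) = 2.58154 rev/s = 154.893 rpm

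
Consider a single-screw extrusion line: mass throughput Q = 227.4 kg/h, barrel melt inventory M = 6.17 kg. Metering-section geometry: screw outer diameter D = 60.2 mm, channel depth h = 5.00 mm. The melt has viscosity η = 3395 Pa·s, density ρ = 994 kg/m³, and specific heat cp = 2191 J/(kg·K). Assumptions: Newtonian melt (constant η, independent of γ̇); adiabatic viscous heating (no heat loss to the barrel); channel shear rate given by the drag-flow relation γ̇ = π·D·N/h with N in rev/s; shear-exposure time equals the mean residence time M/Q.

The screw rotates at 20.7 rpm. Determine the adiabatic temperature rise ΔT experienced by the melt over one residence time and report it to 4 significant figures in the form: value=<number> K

Throughput in SI: Q_s = 227.4 kg/h ÷ 3600 s/h = 0.0631667 kg/s
t_res = M / Q_s = 6.17 ÷ 0.0631667 = 97.6781 s
Geometry in metres: D = 60.2 mm → 0.0602 m, h = 5.00 mm → 0.005 m; screw speed N = 20.7 rpm = 0.345 rev/s
γ̇ = π D N / h = (π)(0.0602)(0.345) / 0.005 = 13.0495 s⁻¹
ΔT = η·γ̇²·t_res/(ρ·cp) = [3395 × 13.0495² × 97.6781] / [994 × 2191] = 25.9298 K

value=25.93 K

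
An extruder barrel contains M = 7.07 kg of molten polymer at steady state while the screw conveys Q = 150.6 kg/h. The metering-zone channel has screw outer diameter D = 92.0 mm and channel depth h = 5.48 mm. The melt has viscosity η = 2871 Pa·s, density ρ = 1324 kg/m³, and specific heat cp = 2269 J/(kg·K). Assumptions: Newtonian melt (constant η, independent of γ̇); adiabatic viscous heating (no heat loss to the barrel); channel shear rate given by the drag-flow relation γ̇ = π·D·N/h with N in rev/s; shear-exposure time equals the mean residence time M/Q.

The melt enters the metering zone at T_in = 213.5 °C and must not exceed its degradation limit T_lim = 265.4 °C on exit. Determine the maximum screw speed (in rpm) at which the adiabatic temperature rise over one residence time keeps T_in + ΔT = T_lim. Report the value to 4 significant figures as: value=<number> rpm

Q_s = Q / 3600 = 150.6 / 3600 = 0.0418333 kg/s
t_res = M / Q_s = 7.07 ÷ 0.0418333 = 169.004 s
Geometry in SI: D = 92.0 mm → 0.092 m, h = 5.48 mm → 0.00548 m
ΔT_a = T_lim − T_in = 265.4 − 213.5 = 51.9 K
γ̇_max² = ΔT_a·ρ·cp / (η·t_res) = [51.9 × 1324 × 2269] / [2871 × 169.004] = 321.336 s⁻²
Take the square root: γ̇_max = √(321.336) = 17.9259 s⁻¹
N_max = γ̇_max·h / (π·D) = 17.9259 · 0.00548 / (π · 0.092) = 0.339878 rev/s = 20.3927 rpm

value=20.39 rpm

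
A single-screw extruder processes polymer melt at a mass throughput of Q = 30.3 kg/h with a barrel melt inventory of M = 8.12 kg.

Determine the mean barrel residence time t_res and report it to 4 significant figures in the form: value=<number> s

Q_s = Q / 3600 = 30.3 / 3600 = 0.00841667 kg/s
t_res = M / Q_s = 8.12 ÷ 0.00841667 = 964.752 s

value=964.8 s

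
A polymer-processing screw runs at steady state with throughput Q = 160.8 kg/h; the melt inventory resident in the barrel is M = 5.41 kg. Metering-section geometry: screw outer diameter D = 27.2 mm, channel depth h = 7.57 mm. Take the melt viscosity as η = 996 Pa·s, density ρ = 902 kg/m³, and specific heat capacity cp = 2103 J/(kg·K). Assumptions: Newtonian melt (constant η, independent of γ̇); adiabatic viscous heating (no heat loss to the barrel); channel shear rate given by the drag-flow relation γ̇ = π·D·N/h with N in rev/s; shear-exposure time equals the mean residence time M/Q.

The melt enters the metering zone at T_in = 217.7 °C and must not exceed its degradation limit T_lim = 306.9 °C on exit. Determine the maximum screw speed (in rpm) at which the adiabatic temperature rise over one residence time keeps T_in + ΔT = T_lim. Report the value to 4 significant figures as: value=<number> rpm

value=199.1 rpm

Throughput in SI: Q_s = 160.8 kg/h ÷ 3600 s/h = 0.0446667 kg/s
t_res = M / Q_s = 5.41 / 0.0446667 = 121.119 s
D = 27.2 mm = 0.0272 m;  h = 7.57 mm = 0.00757 m
ΔT_a = T_lim − T_in = 306.9 − 217.7 = 89.2 K
γ̇_max² = ΔT_a·ρ·cp/(η·t_res) = 89.2·902·2103/(996·121.119) = 1402.61 s⁻²
γ̇_max = √1402.61 = 37.4515 s⁻¹
N_max = γ̇_max h / (πD) = 37.4515·0.00757/(π·0.0272) = 3.31777 rev/s → ×60 = 199.066 rpm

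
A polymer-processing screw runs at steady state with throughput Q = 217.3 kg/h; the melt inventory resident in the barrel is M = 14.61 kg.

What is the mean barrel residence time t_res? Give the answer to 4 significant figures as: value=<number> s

value=242.0 s

Throughput in SI: Q_s = 217.3 kg/h ÷ 3600 s/h = 0.0603611 kg/s
t_res = M / Q_s = 14.61 / 0.0603611 = 242.043 s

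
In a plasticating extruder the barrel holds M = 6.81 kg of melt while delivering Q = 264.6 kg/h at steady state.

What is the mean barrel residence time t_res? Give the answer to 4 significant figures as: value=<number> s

value=92.65 s

Convert throughput: Q = 264.6 kg/h = 264.6/3600 = 0.0735 kg/s
t_res = M / Q_s = 6.81 ÷ 0.0735 = 92.6531 s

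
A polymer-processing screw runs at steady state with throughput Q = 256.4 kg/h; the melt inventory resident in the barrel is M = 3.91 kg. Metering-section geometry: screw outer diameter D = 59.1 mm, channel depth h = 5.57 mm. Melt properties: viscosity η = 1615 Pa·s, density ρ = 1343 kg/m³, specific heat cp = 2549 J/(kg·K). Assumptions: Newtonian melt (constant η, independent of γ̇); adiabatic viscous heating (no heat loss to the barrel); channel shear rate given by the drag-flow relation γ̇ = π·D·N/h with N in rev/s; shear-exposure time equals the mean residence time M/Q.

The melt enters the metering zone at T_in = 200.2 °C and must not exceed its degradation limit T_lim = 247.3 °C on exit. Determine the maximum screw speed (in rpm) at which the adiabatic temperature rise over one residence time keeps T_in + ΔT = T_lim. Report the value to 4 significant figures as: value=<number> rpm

value=76.76 rpm

Convert throughput: Q = 256.4 kg/h = 256.4/3600 = 0.0712222 kg/s
Mean residence time: t_res = M/Q_s = 3.91 kg / 0.0712222 kg/s = 54.8986 s
Geometry in SI: D = 59.1 mm → 0.0591 m, h = 5.57 mm → 0.00557 m
ΔT_a = T_lim − T_in = 247.3 − 200.2 = 47.1 K
γ̇_max² = ΔT_a·ρ·cp / (η·t_res) = [47.1 × 1343 × 2549] / [1615 × 54.8986] = 1818.58 s⁻²
γ̇_max = sqrt(1818.58) = 42.6448 s⁻¹
N_max = γ̇_max h / (πD) = 42.6448·0.00557/(π·0.0591) = 1.27934 rev/s → ×60 = 76.7601 rpm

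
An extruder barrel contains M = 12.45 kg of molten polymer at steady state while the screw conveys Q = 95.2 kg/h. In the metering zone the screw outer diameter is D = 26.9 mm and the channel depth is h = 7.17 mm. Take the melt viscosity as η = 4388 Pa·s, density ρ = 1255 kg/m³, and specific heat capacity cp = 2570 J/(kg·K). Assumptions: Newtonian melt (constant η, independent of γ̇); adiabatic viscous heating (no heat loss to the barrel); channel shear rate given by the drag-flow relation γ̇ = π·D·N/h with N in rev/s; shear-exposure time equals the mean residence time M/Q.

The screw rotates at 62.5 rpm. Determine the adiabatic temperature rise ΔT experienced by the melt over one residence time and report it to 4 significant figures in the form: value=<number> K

value=96.55 K

Throughput in SI: Q_s = 95.2 kg/h ÷ 3600 s/h = 0.0264444 kg/s
Mean residence time: t_res = M/Q_s = 12.45 kg / 0.0264444 kg/s = 470.798 s
D = 26.9 mm = 0.0269 m;  h = 7.17 mm = 0.00717 m;  N = 62.5 rpm / 60 = 1.04167 rev/s
γ̇ = π·D·N / h = π · 0.0269 · 1.04167 / 0.00717 = 12.2776 s⁻¹
ΔT = η·γ̇²·t_res / (ρ·cp) = 4388 · (12.2776)² · 470.798 / (1255 · 2570) = 96.5491 K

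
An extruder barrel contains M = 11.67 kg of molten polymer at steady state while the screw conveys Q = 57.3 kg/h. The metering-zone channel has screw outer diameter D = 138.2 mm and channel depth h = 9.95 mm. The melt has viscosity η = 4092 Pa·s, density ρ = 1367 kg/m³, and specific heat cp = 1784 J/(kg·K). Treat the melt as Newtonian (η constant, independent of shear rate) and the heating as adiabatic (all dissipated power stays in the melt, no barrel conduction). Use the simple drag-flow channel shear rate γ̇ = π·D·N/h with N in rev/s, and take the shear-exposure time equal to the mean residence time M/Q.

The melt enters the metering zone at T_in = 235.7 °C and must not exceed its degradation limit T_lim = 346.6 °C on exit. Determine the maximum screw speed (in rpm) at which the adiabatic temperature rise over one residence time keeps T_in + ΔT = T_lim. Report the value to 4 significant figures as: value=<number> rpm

value=13.06 rpm

Convert throughput: Q = 57.3 kg/h = 57.3/3600 = 0.0159167 kg/s
t_res = M / Q_s = 11.67 / 0.0159167 = 733.194 s
Geometry in SI: D = 138.2 mm → 0.1382 m, h = 9.95 mm → 0.00995 m
Allowable rise: ΔT_a = T_lim − T_in = 346.6 − 235.7 = 110.9 K
Invert ΔT = ηγ̇²t_res/(ρcp) for γ̇: γ̇_max² = ΔT_a ρ cp / (η t_res) = 110.9·1367·1784 / (4092·733.194) = 90.1448 s⁻²
γ̇_max = sqrt(90.1448) = 9.49446 s⁻¹
N_max = γ̇_max·h / (π·D) = 9.49446 · 0.00995 / (π · 0.1382) = 0.217588 rev/s = 13.0553 rpm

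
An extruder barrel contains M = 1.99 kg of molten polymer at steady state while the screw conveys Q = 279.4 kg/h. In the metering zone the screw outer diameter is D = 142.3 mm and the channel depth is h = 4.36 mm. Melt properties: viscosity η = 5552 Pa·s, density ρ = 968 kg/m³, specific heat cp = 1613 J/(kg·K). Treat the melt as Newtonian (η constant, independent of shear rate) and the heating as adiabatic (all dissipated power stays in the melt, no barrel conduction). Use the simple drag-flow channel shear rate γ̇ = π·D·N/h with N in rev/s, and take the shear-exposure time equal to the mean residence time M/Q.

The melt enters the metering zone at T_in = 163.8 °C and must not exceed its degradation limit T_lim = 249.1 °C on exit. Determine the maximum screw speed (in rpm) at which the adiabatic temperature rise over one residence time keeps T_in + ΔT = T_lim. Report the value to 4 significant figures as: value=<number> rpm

Q_s = Q / 3600 = 279.4 / 3600 = 0.0776111 kg/s
t_res = M / Q_s = 1.99 ÷ 0.0776111 = 25.6407 s
Geometry in SI: D = 142.3 mm → 0.1423 m, h = 4.36 mm → 0.00436 m
ΔT_a = T_lim − T_in = 249.1 °C − 163.8 °C = 85.3 K
Invert ΔT = ηγ̇²t_res/(ρcp) for γ̇: γ̇_max² = ΔT_a ρ cp / (η t_res) = 85.3·968·1613 / (5552·25.6407) = 935.578 s⁻²
γ̇_max = √935.578 = 30.5872 s⁻¹
Solve γ̇ = πDN/h for N: N_max = γ̇_max·h/(π·D) = 30.5872 × 0.00436 / (π × 0.1423) = 0.298313 rev/s = 17.8988 rpm

value=17.90 rpm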